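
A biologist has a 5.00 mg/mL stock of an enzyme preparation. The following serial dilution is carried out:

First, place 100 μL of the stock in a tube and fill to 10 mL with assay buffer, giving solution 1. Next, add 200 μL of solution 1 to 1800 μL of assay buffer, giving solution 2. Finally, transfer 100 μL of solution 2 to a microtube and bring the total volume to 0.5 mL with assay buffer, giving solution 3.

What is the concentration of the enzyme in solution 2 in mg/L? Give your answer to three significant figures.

5.00 mg/L

Step 1: 100 μL brought to 10 mL → factor 10000/100 = 100
Step 2: 200 μL + 1800 μL = 2000 μL total → factor 2000/200 = 10
Dilution factor through solution 2 = 100 × 10 = 1000
[solution 2] = 5.00 mg/mL / 1000 = 0.005000 mg/mL = 5.00 mg/L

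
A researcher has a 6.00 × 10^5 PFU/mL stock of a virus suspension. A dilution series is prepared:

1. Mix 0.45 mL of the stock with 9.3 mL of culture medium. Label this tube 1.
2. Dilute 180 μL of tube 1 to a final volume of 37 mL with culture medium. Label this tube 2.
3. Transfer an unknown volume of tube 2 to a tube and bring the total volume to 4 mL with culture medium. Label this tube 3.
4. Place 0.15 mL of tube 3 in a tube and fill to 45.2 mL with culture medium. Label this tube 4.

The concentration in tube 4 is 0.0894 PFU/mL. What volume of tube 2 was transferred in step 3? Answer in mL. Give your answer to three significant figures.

0.800 mL

Step 1: 0.45 mL + 9.3 mL = 9.75 mL total → factor 9.75/0.45 = 21.667
Step 2: 180 μL brought to 37 mL → factor 37000/180 = 205.56
Step 3: v brought to 4 mL → factor = 4 mL/v
Step 4: 0.15 mL brought to 45.2 mL → factor 45.2/0.15 = 301.33
Product of known-step factors = 1.342 × 10^6
Overall factor = 6.00 × 10^5 PFU/mL / (0.0894 PFU/mL) = 6.7114 × 10^6
Step-3 factor = 6.7114 × 10^6 / 1.342 × 10^6 = 5.0009
v = 4 mL / 5.0009 = 0.800 mL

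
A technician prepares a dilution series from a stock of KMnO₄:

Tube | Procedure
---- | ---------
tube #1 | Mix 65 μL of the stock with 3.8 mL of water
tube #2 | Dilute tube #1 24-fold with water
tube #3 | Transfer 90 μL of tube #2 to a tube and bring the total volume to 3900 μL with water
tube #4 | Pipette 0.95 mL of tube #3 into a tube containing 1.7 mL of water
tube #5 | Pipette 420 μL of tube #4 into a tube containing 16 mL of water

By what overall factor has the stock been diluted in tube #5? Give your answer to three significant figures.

Step 1: 65 μL + 3.8 mL = 3865 μL total → factor 3865/65 = 59.462
Step 2: 24-fold → factor 24
Step 3: 90 μL brought to 3900 μL → factor 3900/90 = 43.333
Step 4: 0.95 mL + 1.7 mL = 2.65 mL total → factor 2.65/0.95 = 2.7895
Step 5: 420 μL + 16 mL = 16420 μL total → factor 16420/420 = 39.095
Overall dilution factor = 59.462 × 24 × 43.333 × 2.7895 × 39.095 = 6.744 × 10^6

6.74 × 10^6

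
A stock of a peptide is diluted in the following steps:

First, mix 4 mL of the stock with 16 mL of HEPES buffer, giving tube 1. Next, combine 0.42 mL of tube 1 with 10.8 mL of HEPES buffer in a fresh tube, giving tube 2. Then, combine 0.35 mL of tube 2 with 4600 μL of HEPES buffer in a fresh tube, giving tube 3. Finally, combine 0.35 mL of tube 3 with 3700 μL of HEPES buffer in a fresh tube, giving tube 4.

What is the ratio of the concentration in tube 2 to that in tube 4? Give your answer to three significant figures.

Step 1: 4 mL + 16 mL = 20 mL total → factor 20/4 = 5
Step 2: 0.42 mL + 10.8 mL = 11.22 mL total → factor 11.22/0.42 = 26.714
Step 3: 0.35 mL + 4600 μL = 4.95 mL total → factor 4.95/0.35 = 14.143
Step 4: 0.35 mL + 3700 μL = 4.05 mL total → factor 4.05/0.35 = 11.571
Dilution factor to tube 2 = 133.57; to tube 4 = 21859
[tube 2]/[tube 4] = (factor to tube 4)/(factor to tube 2) = 21859/133.57 = 164

164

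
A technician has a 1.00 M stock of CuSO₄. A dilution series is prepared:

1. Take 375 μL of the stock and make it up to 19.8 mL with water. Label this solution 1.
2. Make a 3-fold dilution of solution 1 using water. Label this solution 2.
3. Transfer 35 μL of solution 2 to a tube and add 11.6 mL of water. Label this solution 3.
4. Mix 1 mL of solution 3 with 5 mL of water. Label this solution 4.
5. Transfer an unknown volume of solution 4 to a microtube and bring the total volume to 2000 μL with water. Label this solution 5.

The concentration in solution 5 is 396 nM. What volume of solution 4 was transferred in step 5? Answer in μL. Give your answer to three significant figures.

250 μL

Step 1: 375 μL brought to 19.8 mL → factor 19800/375 = 52.8
Step 2: 3-fold → factor 3
Step 3: 35 μL + 11.6 mL = 11635 μL total → factor 11635/35 = 332.43
Step 4: 1 mL + 5 mL = 6 mL total → factor 6/1 = 6
Step 5: v brought to 2000 μL → factor = 2000 μL/v
Product of known-step factors = 3.1594 × 10^5
Overall factor = 1.00 M / (396 nM) = 2.5253 × 10^6
Step-5 factor = 2.5253 × 10^6 / 3.1594 × 10^5 = 7.9928
v = 2000 μL / 7.9928 = 250 μL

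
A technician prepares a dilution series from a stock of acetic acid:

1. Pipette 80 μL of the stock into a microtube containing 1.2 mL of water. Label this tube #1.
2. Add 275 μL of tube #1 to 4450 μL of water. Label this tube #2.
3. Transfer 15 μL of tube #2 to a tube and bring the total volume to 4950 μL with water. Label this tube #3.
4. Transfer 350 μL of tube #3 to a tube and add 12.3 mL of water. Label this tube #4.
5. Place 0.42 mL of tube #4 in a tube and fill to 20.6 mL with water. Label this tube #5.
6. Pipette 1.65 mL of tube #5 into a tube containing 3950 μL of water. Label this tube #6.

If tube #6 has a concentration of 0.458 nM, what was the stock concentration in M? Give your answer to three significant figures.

0.250 M

Step 1: 80 μL + 1.2 mL = 1280 μL total → factor 1280/80 = 16
Step 2: 275 μL + 4450 μL = 4725 μL total → factor 4725/275 = 17.182
Step 3: 15 μL brought to 4950 μL → factor 4950/15 = 330
Step 4: 350 μL + 12.3 mL = 12650 μL total → factor 12650/350 = 36.143
Step 5: 0.42 mL brought to 20.6 mL → factor 20.6/0.42 = 49.048
Step 6: 1.65 mL + 3950 μL = 5.6 mL total → factor 5.6/1.65 = 3.3939
Overall dilution factor = 16 × 17.182 × 330 × 36.143 × 49.048 × 3.3939 = 5.4582 × 10^8
Stock = 0.458 nM × 5.4582 × 10^8 = 2.500 × 10^8 nM = 0.250 M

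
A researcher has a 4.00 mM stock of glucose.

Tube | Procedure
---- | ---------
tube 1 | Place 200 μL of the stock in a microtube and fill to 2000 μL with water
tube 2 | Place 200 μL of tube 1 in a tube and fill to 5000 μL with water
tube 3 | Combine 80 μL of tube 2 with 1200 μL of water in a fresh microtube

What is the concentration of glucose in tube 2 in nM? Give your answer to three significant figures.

1.60 × 10^4 nM

Step 1: 200 μL brought to 2000 μL → factor 2000/200 = 10
Step 2: 200 μL brought to 5000 μL → factor 5000/200 = 25
Dilution factor through tube 2 = 10 × 25 = 250
[tube 2] = 4.00 mM / 250 = 0.01600 mM = 1.60 × 10^4 nM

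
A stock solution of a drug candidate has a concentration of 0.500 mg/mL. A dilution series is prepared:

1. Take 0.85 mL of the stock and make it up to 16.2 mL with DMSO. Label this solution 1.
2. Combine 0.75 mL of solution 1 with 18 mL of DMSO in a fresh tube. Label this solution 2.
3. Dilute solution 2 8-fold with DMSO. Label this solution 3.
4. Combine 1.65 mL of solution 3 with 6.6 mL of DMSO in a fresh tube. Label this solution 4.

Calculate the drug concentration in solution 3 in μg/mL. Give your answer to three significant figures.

Step 1: 0.85 mL brought to 16.2 mL → factor 16.2/0.85 = 19.059
Step 2: 0.75 mL + 18 mL = 18.75 mL total → factor 18.75/0.75 = 25
Step 3: 8-fold → factor 8
Dilution factor through solution 3 = 19.059 × 25 × 8 = 3811.8
[solution 3] = 0.500 mg/mL / 3811.8 = 0.0001312 mg/mL = 0.131 μg/mL

0.131 μg/mL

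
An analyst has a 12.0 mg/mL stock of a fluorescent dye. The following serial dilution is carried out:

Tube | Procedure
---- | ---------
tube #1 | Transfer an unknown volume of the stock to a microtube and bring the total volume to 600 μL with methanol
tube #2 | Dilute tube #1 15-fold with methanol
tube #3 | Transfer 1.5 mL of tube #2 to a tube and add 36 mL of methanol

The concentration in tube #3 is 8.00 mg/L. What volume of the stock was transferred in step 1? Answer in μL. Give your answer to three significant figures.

150 μL

Step 1: v brought to 600 μL → factor = 600 μL/v
Step 2: 15-fold → factor 15
Step 3: 1.5 mL + 36 mL = 37.5 mL total → factor 37.5/1.5 = 25
Product of known-step factors = 375
Overall factor = 12.0 mg/mL / (8.00 mg/L) = 1500
Step-1 factor = 1500 / 375 = 4
v = 600 μL / 4 = 150 μL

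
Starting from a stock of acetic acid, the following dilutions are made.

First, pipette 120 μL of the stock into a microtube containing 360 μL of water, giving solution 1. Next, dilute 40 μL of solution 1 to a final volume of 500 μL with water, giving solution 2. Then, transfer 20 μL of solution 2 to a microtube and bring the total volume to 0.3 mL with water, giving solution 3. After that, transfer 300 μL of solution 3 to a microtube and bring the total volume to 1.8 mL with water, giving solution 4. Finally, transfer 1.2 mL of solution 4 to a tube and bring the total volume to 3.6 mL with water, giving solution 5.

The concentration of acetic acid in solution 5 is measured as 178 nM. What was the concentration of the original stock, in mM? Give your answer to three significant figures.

2.40 mM

Step 1: 120 μL + 360 μL = 480 μL total → factor 480/120 = 4
Step 2: 40 μL brought to 500 μL → factor 500/40 = 12.5
Step 3: 20 μL brought to 0.3 mL → factor 300/20 = 15
Step 4: 300 μL brought to 1.8 mL → factor 1800/300 = 6
Step 5: 1.2 mL brought to 3.6 mL → factor 3.6/1.2 = 3
Overall dilution factor = 4 × 12.5 × 15 × 6 × 3 = 13500
Stock = 178 nM × 13500 = 2.403 × 10^6 nM = 2.40 mM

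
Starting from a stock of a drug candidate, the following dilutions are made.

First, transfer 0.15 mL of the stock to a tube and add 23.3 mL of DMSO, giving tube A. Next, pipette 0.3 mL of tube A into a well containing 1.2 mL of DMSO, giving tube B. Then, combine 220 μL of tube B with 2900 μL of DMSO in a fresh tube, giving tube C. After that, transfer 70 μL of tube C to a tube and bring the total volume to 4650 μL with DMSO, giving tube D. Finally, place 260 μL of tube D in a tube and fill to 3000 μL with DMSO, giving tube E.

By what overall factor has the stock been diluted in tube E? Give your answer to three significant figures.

Step 1: 0.15 mL + 23.3 mL = 23.45 mL total → factor 23.45/0.15 = 156.33
Step 2: 0.3 mL + 1.2 mL = 1.5 mL total → factor 1.5/0.3 = 5
Step 3: 220 μL + 2900 μL = 3120 μL total → factor 3120/220 = 14.182
Step 4: 70 μL brought to 4650 μL → factor 4650/70 = 66.429
Step 5: 260 μL brought to 3000 μL → factor 3000/260 = 11.538
Overall dilution factor = 156.33 × 5 × 14.182 × 66.429 × 11.538 = 8.4968 × 10^6

8.50 × 10^6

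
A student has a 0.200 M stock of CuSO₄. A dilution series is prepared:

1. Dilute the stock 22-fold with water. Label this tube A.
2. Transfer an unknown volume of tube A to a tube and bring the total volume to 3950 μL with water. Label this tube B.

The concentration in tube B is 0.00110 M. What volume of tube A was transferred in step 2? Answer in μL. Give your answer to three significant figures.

Step 1: 22-fold → factor 22
Step 2: v brought to 3950 μL → factor = 3950 μL/v
Product of known-step factors = 22
Overall factor = 0.200 M / (0.00110 M) = 181.82
Step-2 factor = 181.82 / 22 = 8.2645
v = 3950 μL / 8.2645 = 478 μL

478 μL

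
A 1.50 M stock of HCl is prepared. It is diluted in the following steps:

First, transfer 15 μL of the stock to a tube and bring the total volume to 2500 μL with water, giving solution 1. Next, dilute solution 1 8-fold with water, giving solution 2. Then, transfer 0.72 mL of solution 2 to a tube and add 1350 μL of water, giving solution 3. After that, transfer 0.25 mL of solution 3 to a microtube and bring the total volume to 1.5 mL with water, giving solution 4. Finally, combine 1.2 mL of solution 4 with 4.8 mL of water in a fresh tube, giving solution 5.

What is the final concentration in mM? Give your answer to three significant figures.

0.0130 mM

Step 1: 15 μL brought to 2500 μL → factor 2500/15 = 166.67
Step 2: 8-fold → factor 8
Step 3: 0.72 mL + 1350 μL = 2.07 mL total → factor 2.07/0.72 = 2.875
Step 4: 0.25 mL brought to 1.5 mL → factor 1.5/0.25 = 6
Step 5: 1.2 mL + 4.8 mL = 6 mL total → factor 6/1.2 = 5
Overall dilution factor = 166.67 × 8 × 2.875 × 6 × 5 = 1.15 × 10^5
Final = 1.50 M / 1.15 × 10^5 = 1.304 × 10^-5 M = 0.0130 mM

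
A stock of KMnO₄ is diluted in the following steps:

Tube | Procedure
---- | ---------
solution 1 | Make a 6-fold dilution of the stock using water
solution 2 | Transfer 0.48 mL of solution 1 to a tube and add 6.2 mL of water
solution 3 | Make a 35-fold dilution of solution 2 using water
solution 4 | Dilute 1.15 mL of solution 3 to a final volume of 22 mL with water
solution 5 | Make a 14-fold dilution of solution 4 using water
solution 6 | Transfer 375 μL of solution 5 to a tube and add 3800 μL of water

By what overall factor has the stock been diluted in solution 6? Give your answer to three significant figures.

8.71 × 10^6

Step 1: 6-fold → factor 6
Step 2: 0.48 mL + 6.2 mL = 6.68 mL total → factor 6.68/0.48 = 13.917
Step 3: 35-fold → factor 35
Step 4: 1.15 mL brought to 22 mL → factor 22/1.15 = 19.13
Step 5: 14-fold → factor 14
Step 6: 375 μL + 3800 μL = 4175 μL total → factor 4175/375 = 11.133
Overall dilution factor = 6 × 13.917 × 35 × 19.13 × 14 × 11.133 = 8.7143 × 10^6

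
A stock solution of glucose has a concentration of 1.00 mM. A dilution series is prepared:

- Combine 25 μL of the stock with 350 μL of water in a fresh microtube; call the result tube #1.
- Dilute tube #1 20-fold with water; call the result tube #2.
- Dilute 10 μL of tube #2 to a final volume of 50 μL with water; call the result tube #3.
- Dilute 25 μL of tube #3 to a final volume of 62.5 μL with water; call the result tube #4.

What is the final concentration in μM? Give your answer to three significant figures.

Step 1: 25 μL + 350 μL = 375 μL total → factor 375/25 = 15
Step 2: 20-fold → factor 20
Step 3: 10 μL brought to 50 μL → factor 50/10 = 5
Step 4: 25 μL brought to 62.5 μL → factor 62.5/25 = 2.5
Overall dilution factor = 15 × 20 × 5 × 2.5 = 3750
Final = 1.00 mM / 3750 = 0.0002667 mM = 0.267 μM

0.267 μM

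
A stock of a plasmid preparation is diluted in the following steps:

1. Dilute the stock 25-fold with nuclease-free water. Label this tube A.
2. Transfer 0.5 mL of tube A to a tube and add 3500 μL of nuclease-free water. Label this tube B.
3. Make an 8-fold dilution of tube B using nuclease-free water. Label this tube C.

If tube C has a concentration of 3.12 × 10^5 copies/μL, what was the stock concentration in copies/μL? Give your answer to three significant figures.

Step 1: 25-fold → factor 25
Step 2: 0.5 mL + 3500 μL = 4 mL total → factor 4/0.5 = 8
Step 3: 8-fold → factor 8
Overall dilution factor = 25 × 8 × 8 = 1600
Stock = 3.12 × 10^5 copies/μL × 1600 = 4.99 × 10^8 copies/μL

4.99 × 10^8 copies/μL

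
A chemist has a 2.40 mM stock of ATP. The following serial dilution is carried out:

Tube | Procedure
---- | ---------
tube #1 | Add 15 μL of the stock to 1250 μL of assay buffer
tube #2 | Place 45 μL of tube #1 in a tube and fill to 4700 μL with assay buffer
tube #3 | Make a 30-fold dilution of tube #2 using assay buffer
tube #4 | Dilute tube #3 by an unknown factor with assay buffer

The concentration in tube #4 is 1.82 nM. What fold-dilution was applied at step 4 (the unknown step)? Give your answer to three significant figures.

Step 1: 15 μL + 1250 μL = 1265 μL total → factor 1265/15 = 84.333
Step 2: 45 μL brought to 4700 μL → factor 4700/45 = 104.44
Step 3: 30-fold → factor 30
Step 4: unknown factor x
Product of known-step factors = 2.6424 × 10^5
Overall factor = 2.40 mM / (1.82 nM) = 1.3187 × 10^6
x = 1.3187 × 10^6 / 2.6424 × 10^5 = 4.99

4.99-fold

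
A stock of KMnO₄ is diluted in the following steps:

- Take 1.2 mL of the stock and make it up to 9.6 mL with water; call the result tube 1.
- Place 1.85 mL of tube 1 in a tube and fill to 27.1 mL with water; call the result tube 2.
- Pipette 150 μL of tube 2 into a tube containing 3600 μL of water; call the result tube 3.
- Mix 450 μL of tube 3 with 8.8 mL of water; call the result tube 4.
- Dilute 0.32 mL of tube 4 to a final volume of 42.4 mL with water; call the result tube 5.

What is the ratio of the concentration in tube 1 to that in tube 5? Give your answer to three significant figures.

9.97 × 10^5

Step 1: 1.2 mL brought to 9.6 mL → factor 9.6/1.2 = 8
Step 2: 1.85 mL brought to 27.1 mL → factor 27.1/1.85 = 14.649
Step 3: 150 μL + 3600 μL = 3750 μL total → factor 3750/150 = 25
Step 4: 450 μL + 8.8 mL = 9250 μL total → factor 9250/450 = 20.556
Step 5: 0.32 mL brought to 42.4 mL → factor 42.4/0.32 = 132.5
Dilution factor to tube 1 = 8; to tube 5 = 7.9794 × 10^6
[tube 1]/[tube 5] = (factor to tube 5)/(factor to tube 1) = 7.9794 × 10^6/8 = 9.97 × 10^5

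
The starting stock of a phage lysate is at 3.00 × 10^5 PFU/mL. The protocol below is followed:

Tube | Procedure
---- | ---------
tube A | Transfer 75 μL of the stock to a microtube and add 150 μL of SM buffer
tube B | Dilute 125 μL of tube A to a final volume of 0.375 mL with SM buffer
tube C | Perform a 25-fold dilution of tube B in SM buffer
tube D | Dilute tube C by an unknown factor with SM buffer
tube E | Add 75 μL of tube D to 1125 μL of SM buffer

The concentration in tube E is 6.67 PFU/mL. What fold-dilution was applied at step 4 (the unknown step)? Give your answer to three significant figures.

Step 1: 75 μL + 150 μL = 225 μL total → factor 225/75 = 3
Step 2: 125 μL brought to 0.375 mL → factor 375/125 = 3
Step 3: 25-fold → factor 25
Step 4: unknown factor x
Step 5: 75 μL + 1125 μL = 1200 μL total → factor 1200/75 = 16
Product of known-step factors = 3600
Overall factor = 3.00 × 10^5 PFU/mL / (6.67 PFU/mL) = 44978
x = 44978 / 3600 = 12.5

12.5-fold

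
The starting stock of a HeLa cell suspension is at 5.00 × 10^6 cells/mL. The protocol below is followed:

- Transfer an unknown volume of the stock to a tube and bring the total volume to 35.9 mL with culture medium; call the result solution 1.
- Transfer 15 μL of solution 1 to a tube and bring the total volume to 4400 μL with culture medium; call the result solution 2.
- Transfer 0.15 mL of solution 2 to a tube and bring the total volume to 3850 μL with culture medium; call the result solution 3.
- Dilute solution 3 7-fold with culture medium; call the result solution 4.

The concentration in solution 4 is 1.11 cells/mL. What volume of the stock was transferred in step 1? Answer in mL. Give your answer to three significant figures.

Step 1: v brought to 35.9 mL → factor = 35.9 mL/v
Step 2: 15 μL brought to 4400 μL → factor 4400/15 = 293.33
Step 3: 0.15 mL brought to 3850 μL → factor 3.85/0.15 = 25.667
Step 4: 7-fold → factor 7
Product of known-step factors = 52702
Overall factor = 5.00 × 10^6 cells/mL / (1.11 cells/mL) = 4.5045 × 10^6
Step-1 factor = 4.5045 × 10^6 / 52702 = 85.471
v = 35.9 mL / 85.471 = 0.420 mL

0.420 mL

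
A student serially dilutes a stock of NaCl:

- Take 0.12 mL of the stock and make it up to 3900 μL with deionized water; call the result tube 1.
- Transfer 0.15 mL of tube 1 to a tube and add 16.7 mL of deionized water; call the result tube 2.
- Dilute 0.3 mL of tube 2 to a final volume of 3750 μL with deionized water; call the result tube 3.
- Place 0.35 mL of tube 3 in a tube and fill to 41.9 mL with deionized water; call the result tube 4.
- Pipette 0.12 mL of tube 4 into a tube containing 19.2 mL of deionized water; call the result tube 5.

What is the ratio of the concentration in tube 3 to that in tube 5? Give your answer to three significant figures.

Step 1: 0.12 mL brought to 3900 μL → factor 3.9/0.12 = 32.5
Step 2: 0.15 mL + 16.7 mL = 16.85 mL total → factor 16.85/0.15 = 112.33
Step 3: 0.3 mL brought to 3750 μL → factor 3.75/0.3 = 12.5
Step 4: 0.35 mL brought to 41.9 mL → factor 41.9/0.35 = 119.71
Step 5: 0.12 mL + 19.2 mL = 19.32 mL total → factor 19.32/0.12 = 161
Dilution factor to tube 3 = 45635; to tube 5 = 8.7958 × 10^8
[tube 3]/[tube 5] = (factor to tube 5)/(factor to tube 3) = 8.7958 × 10^8/45635 = 1.93 × 10^4

1.93 × 10^4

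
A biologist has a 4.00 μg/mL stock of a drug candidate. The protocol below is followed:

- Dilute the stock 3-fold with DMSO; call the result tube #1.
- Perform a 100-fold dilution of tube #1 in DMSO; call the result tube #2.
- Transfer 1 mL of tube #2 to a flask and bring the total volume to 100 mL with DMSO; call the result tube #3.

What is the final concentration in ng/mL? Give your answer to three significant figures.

0.133 ng/mL

Step 1: 3-fold → factor 3
Step 2: 100-fold → factor 100
Step 3: 1 mL brought to 100 mL → factor 100/1 = 100
Overall dilution factor = 3 × 100 × 100 = 30000
Final = 4.00 μg/mL / 30000 = 0.0001333 μg/mL = 0.133 ng/mL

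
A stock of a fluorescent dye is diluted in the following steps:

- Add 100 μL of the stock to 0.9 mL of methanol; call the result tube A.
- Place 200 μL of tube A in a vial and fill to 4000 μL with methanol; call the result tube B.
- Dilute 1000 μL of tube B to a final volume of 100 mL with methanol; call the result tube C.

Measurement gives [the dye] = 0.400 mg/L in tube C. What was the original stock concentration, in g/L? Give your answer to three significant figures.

Step 1: 100 μL + 0.9 mL = 1000 μL total → factor 1000/100 = 10
Step 2: 200 μL brought to 4000 μL → factor 4000/200 = 20
Step 3: 1000 μL brought to 100 mL → factor 1 × 10^5/1000 = 100
Overall dilution factor = 10 × 20 × 100 = 20000
Stock = 0.400 mg/L × 20000 = 8000 mg/L = 8.00 g/L

8.00 g/L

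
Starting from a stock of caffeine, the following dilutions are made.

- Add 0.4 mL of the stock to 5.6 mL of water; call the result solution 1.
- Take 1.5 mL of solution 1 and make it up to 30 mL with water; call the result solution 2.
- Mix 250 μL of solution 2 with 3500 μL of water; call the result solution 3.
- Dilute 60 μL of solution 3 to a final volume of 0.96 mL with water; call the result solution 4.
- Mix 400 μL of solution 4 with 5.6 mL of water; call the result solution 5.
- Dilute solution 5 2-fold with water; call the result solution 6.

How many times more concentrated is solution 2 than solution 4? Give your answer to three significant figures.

240

Step 1: 0.4 mL + 5.6 mL = 6 mL total → factor 6/0.4 = 15
Step 2: 1.5 mL brought to 30 mL → factor 30/1.5 = 20
Step 3: 250 μL + 3500 μL = 3750 μL total → factor 3750/250 = 15
Step 4: 60 μL brought to 0.96 mL → factor 960/60 = 16
Dilution factor to solution 2 = 300; to solution 4 = 72000
[solution 2]/[solution 4] = (factor to solution 4)/(factor to solution 2) = 72000/300 = 240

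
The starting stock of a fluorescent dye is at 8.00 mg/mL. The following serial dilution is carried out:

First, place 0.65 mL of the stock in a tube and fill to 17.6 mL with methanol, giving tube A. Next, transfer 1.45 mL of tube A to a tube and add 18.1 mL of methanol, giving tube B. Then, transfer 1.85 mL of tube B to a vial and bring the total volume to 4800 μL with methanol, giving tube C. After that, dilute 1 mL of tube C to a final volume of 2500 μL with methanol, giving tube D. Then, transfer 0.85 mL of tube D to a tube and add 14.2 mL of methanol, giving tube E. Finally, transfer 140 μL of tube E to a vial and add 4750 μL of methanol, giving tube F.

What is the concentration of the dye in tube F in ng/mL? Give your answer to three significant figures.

Step 1: 0.65 mL brought to 17.6 mL → factor 17.6/0.65 = 27.077
Step 2: 1.45 mL + 18.1 mL = 19.55 mL total → factor 19.55/1.45 = 13.483
Step 3: 1.85 mL brought to 4800 μL → factor 4.8/1.85 = 2.5946
Step 4: 1 mL brought to 2500 μL → factor 2.5/1 = 2.5
Step 5: 0.85 mL + 14.2 mL = 15.05 mL total → factor 15.05/0.85 = 17.706
Step 6: 140 μL + 4750 μL = 4890 μL total → factor 4890/140 = 34.929
Overall dilution factor = 27.077 × 13.483 × 2.5946 × 2.5 × 17.706 × 34.929 = 1.4645 × 10^6
Final = 8.00 mg/mL / 1.4645 × 10^6 = 5.463 × 10^-6 mg/mL = 5.46 ng/mL

5.46 ng/mL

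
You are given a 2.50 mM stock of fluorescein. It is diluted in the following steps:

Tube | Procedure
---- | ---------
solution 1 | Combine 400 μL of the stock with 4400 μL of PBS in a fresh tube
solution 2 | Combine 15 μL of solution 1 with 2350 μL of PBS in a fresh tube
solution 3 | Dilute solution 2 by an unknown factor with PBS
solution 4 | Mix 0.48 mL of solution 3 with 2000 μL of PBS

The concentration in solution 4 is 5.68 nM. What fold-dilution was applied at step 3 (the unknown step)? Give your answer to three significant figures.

Step 1: 400 μL + 4400 μL = 4800 μL total → factor 4800/400 = 12
Step 2: 15 μL + 2350 μL = 2365 μL total → factor 2365/15 = 157.67
Step 3: unknown factor x
Step 4: 0.48 mL + 2000 μL = 2.48 mL total → factor 2.48/0.48 = 5.1667
Product of known-step factors = 9775.3
Overall factor = 2.50 mM / (5.68 nM) = 4.4014 × 10^5
x = 4.4014 × 10^5 / 9775.3 = 45.0

45.0-fold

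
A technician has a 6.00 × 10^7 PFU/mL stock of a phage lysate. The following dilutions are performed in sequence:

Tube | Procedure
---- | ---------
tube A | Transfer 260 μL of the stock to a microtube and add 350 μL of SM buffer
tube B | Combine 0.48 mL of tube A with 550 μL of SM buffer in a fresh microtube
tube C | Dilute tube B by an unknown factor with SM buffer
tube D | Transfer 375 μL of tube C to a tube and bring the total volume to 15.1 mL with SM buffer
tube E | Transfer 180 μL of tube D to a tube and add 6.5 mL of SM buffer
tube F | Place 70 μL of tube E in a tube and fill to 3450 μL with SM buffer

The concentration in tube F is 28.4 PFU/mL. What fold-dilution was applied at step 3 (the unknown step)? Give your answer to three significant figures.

Step 1: 260 μL + 350 μL = 610 μL total → factor 610/260 = 2.3462
Step 2: 0.48 mL + 550 μL = 1.03 mL total → factor 1.03/0.48 = 2.1458
Step 3: unknown factor x
Step 4: 375 μL brought to 15.1 mL → factor 15100/375 = 40.267
Step 5: 180 μL + 6.5 mL = 6680 μL total → factor 6680/180 = 37.111
Step 6: 70 μL brought to 3450 μL → factor 3450/70 = 49.286
Product of known-step factors = 3.7079 × 10^5
Overall factor = 6.00 × 10^7 PFU/mL / (28.4 PFU/mL) = 2.1127 × 10^6
x = 2.1127 × 10^6 / 3.7079 × 10^5 = 5.70

5.70-fold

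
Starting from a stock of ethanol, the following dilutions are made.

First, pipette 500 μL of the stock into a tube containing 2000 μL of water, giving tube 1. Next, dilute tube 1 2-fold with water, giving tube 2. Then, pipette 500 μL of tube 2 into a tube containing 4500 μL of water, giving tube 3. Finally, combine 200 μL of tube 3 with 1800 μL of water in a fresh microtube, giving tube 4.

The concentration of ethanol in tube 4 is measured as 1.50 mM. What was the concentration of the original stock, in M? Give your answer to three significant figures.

Step 1: 500 μL + 2000 μL = 2500 μL total → factor 2500/500 = 5
Step 2: 2-fold → factor 2
Step 3: 500 μL + 4500 μL = 5000 μL total → factor 5000/500 = 10
Step 4: 200 μL + 1800 μL = 2000 μL total → factor 2000/200 = 10
Overall dilution factor = 5 × 2 × 10 × 10 = 1000
Stock = 1.50 mM × 1000 = 1500 mM = 1.50 M

1.50 M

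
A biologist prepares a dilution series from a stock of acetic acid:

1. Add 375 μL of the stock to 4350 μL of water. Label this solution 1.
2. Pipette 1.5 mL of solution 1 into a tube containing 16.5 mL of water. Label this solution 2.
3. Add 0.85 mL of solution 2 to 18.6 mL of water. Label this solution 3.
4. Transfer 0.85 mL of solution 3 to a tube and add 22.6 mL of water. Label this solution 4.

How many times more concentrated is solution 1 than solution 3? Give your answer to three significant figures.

Step 1: 375 μL + 4350 μL = 4725 μL total → factor 4725/375 = 12.6
Step 2: 1.5 mL + 16.5 mL = 18 mL total → factor 18/1.5 = 12
Step 3: 0.85 mL + 18.6 mL = 19.45 mL total → factor 19.45/0.85 = 22.882
Dilution factor to solution 1 = 12.6; to solution 3 = 3459.8
[solution 1]/[solution 3] = (factor to solution 3)/(factor to solution 1) = 3459.8/12.6 = 275

275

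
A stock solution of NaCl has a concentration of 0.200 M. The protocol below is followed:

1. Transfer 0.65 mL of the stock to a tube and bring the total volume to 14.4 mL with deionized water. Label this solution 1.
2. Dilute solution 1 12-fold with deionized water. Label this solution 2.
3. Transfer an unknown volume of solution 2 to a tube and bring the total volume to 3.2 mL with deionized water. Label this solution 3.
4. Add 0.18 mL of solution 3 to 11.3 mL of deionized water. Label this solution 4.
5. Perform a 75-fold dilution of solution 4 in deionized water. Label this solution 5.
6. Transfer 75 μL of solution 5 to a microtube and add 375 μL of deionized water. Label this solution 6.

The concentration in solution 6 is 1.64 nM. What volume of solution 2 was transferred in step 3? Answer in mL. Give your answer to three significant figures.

Step 1: 0.65 mL brought to 14.4 mL → factor 14.4/0.65 = 22.154
Step 2: 12-fold → factor 12
Step 3: v brought to 3.2 mL → factor = 3.2 mL/v
Step 4: 0.18 mL + 11.3 mL = 11.48 mL total → factor 11.48/0.18 = 63.778
Step 5: 75-fold → factor 75
Step 6: 75 μL + 375 μL = 450 μL total → factor 450/75 = 6
Product of known-step factors = 7.6298 × 10^6
Overall factor = 0.200 M / (1.64 nM) = 1.2195 × 10^8
Step-3 factor = 1.2195 × 10^8 / 7.6298 × 10^6 = 15.984
v = 3.2 mL / 15.984 = 0.200 mL

0.200 mL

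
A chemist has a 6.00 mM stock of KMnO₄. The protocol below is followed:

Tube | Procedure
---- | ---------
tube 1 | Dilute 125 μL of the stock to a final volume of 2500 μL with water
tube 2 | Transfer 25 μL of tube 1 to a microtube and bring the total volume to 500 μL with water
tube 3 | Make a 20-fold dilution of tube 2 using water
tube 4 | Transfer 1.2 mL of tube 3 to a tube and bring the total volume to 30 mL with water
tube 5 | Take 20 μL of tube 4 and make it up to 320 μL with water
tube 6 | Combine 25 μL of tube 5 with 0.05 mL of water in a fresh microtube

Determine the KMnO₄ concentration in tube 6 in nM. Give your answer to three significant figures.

0.625 nM

Step 1: 125 μL brought to 2500 μL → factor 2500/125 = 20
Step 2: 25 μL brought to 500 μL → factor 500/25 = 20
Step 3: 20-fold → factor 20
Step 4: 1.2 mL brought to 30 mL → factor 30/1.2 = 25
Step 5: 20 μL brought to 320 μL → factor 320/20 = 16
Step 6: 25 μL + 0.05 mL = 75 μL total → factor 75/25 = 3
Overall dilution factor = 20 × 20 × 20 × 25 × 16 × 3 = 9.6 × 10^6
Final = 6.00 mM / 9.6 × 10^6 = 6.250 × 10^-7 mM = 0.625 nM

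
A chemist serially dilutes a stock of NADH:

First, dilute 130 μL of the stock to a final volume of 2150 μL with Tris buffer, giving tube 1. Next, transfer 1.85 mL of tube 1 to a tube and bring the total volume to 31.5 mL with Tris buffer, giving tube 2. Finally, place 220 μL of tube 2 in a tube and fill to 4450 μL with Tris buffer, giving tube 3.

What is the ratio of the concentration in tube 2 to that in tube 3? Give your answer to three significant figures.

20.2

Step 1: 130 μL brought to 2150 μL → factor 2150/130 = 16.538
Step 2: 1.85 mL brought to 31.5 mL → factor 31.5/1.85 = 17.027
Step 3: 220 μL brought to 4450 μL → factor 4450/220 = 20.227
Dilution factor to tube 2 = 281.6; to tube 3 = 5696
[tube 2]/[tube 3] = (factor to tube 3)/(factor to tube 2) = 5696/281.6 = 20.2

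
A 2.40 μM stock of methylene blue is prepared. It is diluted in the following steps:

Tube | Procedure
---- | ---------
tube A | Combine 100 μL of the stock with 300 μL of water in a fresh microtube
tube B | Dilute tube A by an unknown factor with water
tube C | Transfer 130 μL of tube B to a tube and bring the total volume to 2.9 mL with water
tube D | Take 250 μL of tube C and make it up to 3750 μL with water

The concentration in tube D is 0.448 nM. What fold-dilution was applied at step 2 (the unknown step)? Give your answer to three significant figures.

4.00-fold

Step 1: 100 μL + 300 μL = 400 μL total → factor 400/100 = 4
Step 2: unknown factor x
Step 3: 130 μL brought to 2.9 mL → factor 2900/130 = 22.308
Step 4: 250 μL brought to 3750 μL → factor 3750/250 = 15
Product of known-step factors = 1338.5
Overall factor = 2.40 μM / (0.448 nM) = 5357.1
x = 5357.1 / 1338.5 = 4.00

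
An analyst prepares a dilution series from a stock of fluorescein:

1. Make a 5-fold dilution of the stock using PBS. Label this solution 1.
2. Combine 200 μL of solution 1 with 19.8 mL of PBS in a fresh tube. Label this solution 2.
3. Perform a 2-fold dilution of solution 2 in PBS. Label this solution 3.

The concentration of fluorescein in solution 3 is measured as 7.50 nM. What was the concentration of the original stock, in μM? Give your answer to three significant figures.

Step 1: 5-fold → factor 5
Step 2: 200 μL + 19.8 mL = 20000 μL total → factor 20000/200 = 100
Step 3: 2-fold → factor 2
Overall dilution factor = 5 × 100 × 2 = 1000
Stock = 7.50 nM × 1000 = 7500 nM = 7.50 μM

7.50 μM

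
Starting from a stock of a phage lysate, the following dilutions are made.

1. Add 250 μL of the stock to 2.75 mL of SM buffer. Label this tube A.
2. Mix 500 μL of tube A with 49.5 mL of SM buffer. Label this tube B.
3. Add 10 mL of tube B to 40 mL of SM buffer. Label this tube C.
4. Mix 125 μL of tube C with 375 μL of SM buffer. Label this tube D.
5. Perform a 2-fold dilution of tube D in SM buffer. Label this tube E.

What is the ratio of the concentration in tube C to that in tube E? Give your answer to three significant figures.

Step 1: 250 μL + 2.75 mL = 3000 μL total → factor 3000/250 = 12
Step 2: 500 μL + 49.5 mL = 50000 μL total → factor 50000/500 = 100
Step 3: 10 mL + 40 mL = 50 mL total → factor 50/10 = 5
Step 4: 125 μL + 375 μL = 500 μL total → factor 500/125 = 4
Step 5: 2-fold → factor 2
Dilution factor to tube C = 6000; to tube E = 48000
[tube C]/[tube E] = (factor to tube E)/(factor to tube C) = 48000/6000 = 8.00

8.00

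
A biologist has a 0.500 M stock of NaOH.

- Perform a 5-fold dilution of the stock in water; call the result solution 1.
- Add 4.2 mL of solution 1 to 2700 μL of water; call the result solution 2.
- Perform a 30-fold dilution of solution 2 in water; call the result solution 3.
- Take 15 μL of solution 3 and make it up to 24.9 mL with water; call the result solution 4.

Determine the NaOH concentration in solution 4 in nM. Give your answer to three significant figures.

1.22 × 10^3 nM

Step 1: 5-fold → factor 5
Step 2: 4.2 mL + 2700 μL = 6.9 mL total → factor 6.9/4.2 = 1.6429
Step 3: 30-fold → factor 30
Step 4: 15 μL brought to 24.9 mL → factor 24900/15 = 1660
Overall dilution factor = 5 × 1.6429 × 30 × 1660 = 4.0907 × 10^5
Final = 0.500 M / 4.0907 × 10^5 = 1.222 × 10^-6 M = 1.22 × 10^3 nM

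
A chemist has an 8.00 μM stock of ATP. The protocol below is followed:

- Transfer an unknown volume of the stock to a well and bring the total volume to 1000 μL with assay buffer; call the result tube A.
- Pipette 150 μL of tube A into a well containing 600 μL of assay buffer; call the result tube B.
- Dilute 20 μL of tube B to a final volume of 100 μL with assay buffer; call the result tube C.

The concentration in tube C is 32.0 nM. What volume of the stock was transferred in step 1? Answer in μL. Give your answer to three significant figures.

Step 1: v brought to 1000 μL → factor = 1000 μL/v
Step 2: 150 μL + 600 μL = 750 μL total → factor 750/150 = 5
Step 3: 20 μL brought to 100 μL → factor 100/20 = 5
Product of known-step factors = 25
Overall factor = 8.00 μM / (32.0 nM) = 250
Step-1 factor = 250 / 25 = 10
v = 1000 μL / 10 = 100 μL

100 μL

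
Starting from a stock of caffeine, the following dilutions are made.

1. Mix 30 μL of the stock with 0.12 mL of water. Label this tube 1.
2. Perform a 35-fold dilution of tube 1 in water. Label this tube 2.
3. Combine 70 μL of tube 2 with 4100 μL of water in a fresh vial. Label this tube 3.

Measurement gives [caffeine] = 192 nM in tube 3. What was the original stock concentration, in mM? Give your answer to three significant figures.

Step 1: 30 μL + 0.12 mL = 150 μL total → factor 150/30 = 5
Step 2: 35-fold → factor 35
Step 3: 70 μL + 4100 μL = 4170 μL total → factor 4170/70 = 59.571
Overall dilution factor = 5 × 35 × 59.571 = 10425
Stock = 192 nM × 10425 = 2.002 × 10^6 nM = 2.00 mM

2.00 mM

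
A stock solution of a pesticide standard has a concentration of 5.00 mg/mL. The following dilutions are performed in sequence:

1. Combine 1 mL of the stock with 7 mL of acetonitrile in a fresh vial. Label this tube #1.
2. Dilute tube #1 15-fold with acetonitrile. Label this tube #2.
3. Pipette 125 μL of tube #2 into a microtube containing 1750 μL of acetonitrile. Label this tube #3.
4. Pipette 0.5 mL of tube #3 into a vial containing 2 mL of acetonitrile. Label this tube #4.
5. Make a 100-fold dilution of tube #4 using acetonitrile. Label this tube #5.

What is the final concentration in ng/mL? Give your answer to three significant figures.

Step 1: 1 mL + 7 mL = 8 mL total → factor 8/1 = 8
Step 2: 15-fold → factor 15
Step 3: 125 μL + 1750 μL = 1875 μL total → factor 1875/125 = 15
Step 4: 0.5 mL + 2 mL = 2.5 mL total → factor 2.5/0.5 = 5
Step 5: 100-fold → factor 100
Overall dilution factor = 8 × 15 × 15 × 5 × 100 = 9 × 10^5
Final = 5.00 mg/mL / 9 × 10^5 = 5.556 × 10^-6 mg/mL = 5.56 ng/mL

5.56 ng/mL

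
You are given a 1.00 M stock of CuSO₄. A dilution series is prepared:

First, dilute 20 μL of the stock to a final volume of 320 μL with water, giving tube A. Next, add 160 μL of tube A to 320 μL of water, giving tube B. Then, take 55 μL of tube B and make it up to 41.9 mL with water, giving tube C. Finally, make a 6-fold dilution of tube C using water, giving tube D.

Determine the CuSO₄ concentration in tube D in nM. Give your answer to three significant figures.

4.56 × 10^3 nM

Step 1: 20 μL brought to 320 μL → factor 320/20 = 16
Step 2: 160 μL + 320 μL = 480 μL total → factor 480/160 = 3
Step 3: 55 μL brought to 41.9 mL → factor 41900/55 = 761.82
Step 4: 6-fold → factor 6
Overall dilution factor = 16 × 3 × 761.82 × 6 = 2.194 × 10^5
Final = 1.00 M / 2.194 × 10^5 = 4.558 × 10^-6 M = 4.56 × 10^3 nM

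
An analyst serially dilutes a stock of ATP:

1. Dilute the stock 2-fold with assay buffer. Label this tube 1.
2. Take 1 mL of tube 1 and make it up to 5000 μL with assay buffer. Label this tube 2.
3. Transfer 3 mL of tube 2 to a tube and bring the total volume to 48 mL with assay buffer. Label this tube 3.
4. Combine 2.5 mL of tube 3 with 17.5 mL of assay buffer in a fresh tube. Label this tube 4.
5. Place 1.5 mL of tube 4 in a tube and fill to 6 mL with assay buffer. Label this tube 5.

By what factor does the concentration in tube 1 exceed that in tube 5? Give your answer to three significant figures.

Step 1: 2-fold → factor 2
Step 2: 1 mL brought to 5000 μL → factor 5/1 = 5
Step 3: 3 mL brought to 48 mL → factor 48/3 = 16
Step 4: 2.5 mL + 17.5 mL = 20 mL total → factor 20/2.5 = 8
Step 5: 1.5 mL brought to 6 mL → factor 6/1.5 = 4
Dilution factor to tube 1 = 2; to tube 5 = 5120
[tube 1]/[tube 5] = (factor to tube 5)/(factor to tube 1) = 5120/2 = 2.56 × 10^3

2.56 × 10^3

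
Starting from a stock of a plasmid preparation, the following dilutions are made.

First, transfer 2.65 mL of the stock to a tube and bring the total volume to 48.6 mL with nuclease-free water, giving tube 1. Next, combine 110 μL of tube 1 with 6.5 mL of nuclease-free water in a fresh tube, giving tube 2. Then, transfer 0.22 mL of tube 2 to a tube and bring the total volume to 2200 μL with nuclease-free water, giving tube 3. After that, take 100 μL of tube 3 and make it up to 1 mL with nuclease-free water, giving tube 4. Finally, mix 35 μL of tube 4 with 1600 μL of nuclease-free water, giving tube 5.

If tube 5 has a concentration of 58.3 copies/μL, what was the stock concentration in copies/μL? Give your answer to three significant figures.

3.00 × 10^8 copies/μL

Step 1: 2.65 mL brought to 48.6 mL → factor 48.6/2.65 = 18.34
Step 2: 110 μL + 6.5 mL = 6610 μL total → factor 6610/110 = 60.091
Step 3: 0.22 mL brought to 2200 μL → factor 2.2/0.22 = 10
Step 4: 100 μL brought to 1 mL → factor 1000/100 = 10
Step 5: 35 μL + 1600 μL = 1635 μL total → factor 1635/35 = 46.714
Overall dilution factor = 18.34 × 60.091 × 10 × 10 × 46.714 = 5.1481 × 10^6
Stock = 58.3 copies/μL × 5.1481 × 10^6 = 3.00 × 10^8 copies/μL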